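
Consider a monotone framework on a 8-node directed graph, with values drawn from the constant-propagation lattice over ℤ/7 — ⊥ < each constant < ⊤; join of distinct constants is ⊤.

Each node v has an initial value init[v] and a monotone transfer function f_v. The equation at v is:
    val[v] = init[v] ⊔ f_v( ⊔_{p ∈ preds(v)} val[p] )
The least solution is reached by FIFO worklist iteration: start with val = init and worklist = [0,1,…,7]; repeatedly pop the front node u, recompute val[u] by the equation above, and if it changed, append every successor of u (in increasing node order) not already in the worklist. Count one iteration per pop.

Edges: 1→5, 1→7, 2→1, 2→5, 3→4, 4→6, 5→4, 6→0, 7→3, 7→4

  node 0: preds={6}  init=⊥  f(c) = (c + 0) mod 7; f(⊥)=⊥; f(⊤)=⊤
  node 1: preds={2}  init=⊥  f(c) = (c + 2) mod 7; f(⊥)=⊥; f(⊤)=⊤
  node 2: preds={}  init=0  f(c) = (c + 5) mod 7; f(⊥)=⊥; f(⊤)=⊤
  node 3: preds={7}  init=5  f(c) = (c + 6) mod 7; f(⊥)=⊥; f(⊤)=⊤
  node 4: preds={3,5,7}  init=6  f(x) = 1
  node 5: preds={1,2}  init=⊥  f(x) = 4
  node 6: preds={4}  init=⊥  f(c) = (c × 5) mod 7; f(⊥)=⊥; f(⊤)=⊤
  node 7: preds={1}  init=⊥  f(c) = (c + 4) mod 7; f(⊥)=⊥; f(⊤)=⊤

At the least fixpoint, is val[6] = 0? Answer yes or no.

Trace (11 dequeues):
  [1] u=0 | in ⊥ | out ⊥ | ==
  [2] u=1 | in 0 | out 2 | prev ⊥ | push {}
  [3] u=2 | in ⊥ | out 0 | ==
  [4] u=3 | in ⊥ | out 5 | ==
  [5] u=4 | in 5 | out ⊤ | prev 6 | push {}
  [6] u=5 | in ⊤ | out 4 | prev ⊥ | push {4}
  [7] u=6 | in ⊤ | out ⊤ | prev ⊥ | push {0}
  [8] u=7 | in 2 | out 6 | prev ⊥ | push {3}
  [9] u=4 | in ⊤ | out ⊤ | ==
  [10] u=0 | in ⊤ | out ⊤ | prev ⊥ | push {}
  [11] u=3 | in 6 | out 5 | ==

Converged values:
  [0] ⊤
  [1] 2
  [2] 0
  [3] 5
  [4] ⊤
  [5] 4
  [6] ⊤
  [7] 6

no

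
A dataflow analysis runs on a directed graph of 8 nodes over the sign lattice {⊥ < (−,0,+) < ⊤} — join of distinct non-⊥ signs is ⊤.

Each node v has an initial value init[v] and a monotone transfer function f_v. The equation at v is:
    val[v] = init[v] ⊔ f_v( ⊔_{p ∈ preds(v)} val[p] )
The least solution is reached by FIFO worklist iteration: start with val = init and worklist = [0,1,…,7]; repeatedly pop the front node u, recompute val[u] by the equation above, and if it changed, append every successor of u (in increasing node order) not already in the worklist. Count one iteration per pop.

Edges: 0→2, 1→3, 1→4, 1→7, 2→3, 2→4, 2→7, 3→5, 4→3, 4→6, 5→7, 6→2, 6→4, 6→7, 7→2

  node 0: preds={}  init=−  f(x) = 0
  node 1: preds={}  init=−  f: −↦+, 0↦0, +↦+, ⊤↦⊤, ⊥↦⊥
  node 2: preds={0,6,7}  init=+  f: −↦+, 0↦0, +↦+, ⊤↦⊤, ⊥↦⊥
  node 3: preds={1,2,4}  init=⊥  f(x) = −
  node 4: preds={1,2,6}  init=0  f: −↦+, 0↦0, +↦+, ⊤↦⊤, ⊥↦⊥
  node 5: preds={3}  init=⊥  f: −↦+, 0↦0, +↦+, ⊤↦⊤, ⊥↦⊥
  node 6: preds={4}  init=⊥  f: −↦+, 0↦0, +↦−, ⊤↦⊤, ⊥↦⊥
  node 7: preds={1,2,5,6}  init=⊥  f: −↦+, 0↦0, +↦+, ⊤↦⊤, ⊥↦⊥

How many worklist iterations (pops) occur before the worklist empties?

11

Iteration log — 11 steps:
  step 1. node 0  ⊔preds=⊥  new=⊤  old=−  +wl: 
  step 2. node 1  ⊔preds=⊥  new=−  stable
  step 3. node 2  ⊔preds=⊤  new=⊤  old=+  +wl: 
  step 4. node 3  ⊔preds=⊤  new=−  old=⊥  +wl: 
  step 5. node 4  ⊔preds=⊤  new=⊤  old=0  +wl: 3
  step 6. node 5  ⊔preds=−  new=+  old=⊥  +wl: 
  step 7. node 6  ⊔preds=⊤  new=⊤  old=⊥  +wl: 2,4
  step 8. node 7  ⊔preds=⊤  new=⊤  old=⊥  +wl: 
  step 9. node 3  ⊔preds=⊤  new=−  stable
  step 10. node 2  ⊔preds=⊤  new=⊤  stable
  step 11. node 4  ⊔preds=⊤  new=⊤  stable

Least fixpoint reached:
  node 0: ⊤
  node 1: −
  node 2: ⊤
  node 3: −
  node 4: ⊤
  node 5: +
  node 6: ⊤
  node 7: ⊤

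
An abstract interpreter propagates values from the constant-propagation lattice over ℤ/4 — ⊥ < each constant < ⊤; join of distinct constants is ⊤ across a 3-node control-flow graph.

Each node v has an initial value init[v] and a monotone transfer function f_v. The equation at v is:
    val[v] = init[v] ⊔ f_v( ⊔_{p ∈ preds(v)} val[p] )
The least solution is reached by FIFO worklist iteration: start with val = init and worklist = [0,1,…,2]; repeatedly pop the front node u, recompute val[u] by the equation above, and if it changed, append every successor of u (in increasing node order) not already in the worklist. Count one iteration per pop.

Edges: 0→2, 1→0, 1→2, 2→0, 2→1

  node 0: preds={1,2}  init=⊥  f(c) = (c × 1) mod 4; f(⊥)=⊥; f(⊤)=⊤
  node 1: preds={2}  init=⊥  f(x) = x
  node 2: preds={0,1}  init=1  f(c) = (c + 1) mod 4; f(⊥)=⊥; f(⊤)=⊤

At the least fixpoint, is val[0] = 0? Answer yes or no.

no

Iteration log — 7 steps:
  step 1. node 0  ⊔preds=1  new=1  old=⊥  +wl: 
  step 2. node 1  ⊔preds=1  new=1  old=⊥  +wl: 0
  step 3. node 2  ⊔preds=1  new=⊤  old=1  +wl: 1
  step 4. node 0  ⊔preds=⊤  new=⊤  old=1  +wl: 2
  step 5. node 1  ⊔preds=⊤  new=⊤  old=1  +wl: 0
  step 6. node 2  ⊔preds=⊤  new=⊤  stable
  step 7. node 0  ⊔preds=⊤  new=⊤  stable

Least fixpoint reached:
  node 0: ⊤
  node 1: ⊤
  node 2: ⊤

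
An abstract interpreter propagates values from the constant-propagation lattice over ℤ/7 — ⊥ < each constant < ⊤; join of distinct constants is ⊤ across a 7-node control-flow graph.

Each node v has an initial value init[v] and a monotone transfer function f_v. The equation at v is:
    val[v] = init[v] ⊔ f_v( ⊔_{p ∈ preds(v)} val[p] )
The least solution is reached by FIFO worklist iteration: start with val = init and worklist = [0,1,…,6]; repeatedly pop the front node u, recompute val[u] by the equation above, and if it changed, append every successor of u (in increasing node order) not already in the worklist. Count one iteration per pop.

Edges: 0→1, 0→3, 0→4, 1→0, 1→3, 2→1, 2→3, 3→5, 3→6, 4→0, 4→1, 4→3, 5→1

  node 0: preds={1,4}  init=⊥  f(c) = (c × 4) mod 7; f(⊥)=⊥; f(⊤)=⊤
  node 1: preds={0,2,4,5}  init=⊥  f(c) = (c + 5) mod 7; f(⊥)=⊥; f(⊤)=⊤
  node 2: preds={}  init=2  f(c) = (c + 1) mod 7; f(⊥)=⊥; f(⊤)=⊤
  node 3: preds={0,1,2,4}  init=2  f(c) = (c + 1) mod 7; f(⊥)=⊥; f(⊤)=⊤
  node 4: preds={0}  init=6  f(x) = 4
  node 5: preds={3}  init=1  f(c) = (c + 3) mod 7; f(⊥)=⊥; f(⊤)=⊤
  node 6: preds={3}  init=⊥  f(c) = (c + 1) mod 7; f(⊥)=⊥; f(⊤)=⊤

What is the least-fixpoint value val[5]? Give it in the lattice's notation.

Iteration log — 11 steps:
  step 1. node 0  ⊔preds=6  new=3  old=⊥  +wl: 
  step 2. node 1  ⊔preds=⊤  new=⊤  old=⊥  +wl: 0
  step 3. node 2  ⊔preds=⊥  new=2  stable
  step 4. node 3  ⊔preds=⊤  new=⊤  old=2  +wl: 
  step 5. node 4  ⊔preds=3  new=⊤  old=6  +wl: 1,3
  step 6. node 5  ⊔preds=⊤  new=⊤  old=1  +wl: 
  step 7. node 6  ⊔preds=⊤  new=⊤  old=⊥  +wl: 
  step 8. node 0  ⊔preds=⊤  new=⊤  old=3  +wl: 4
  step 9. node 1  ⊔preds=⊤  new=⊤  stable
  step 10. node 3  ⊔preds=⊤  new=⊤  stable
  step 11. node 4  ⊔preds=⊤  new=⊤  stable

Least fixpoint reached:
  node 0: ⊤
  node 1: ⊤
  node 2: 2
  node 3: ⊤
  node 4: ⊤
  node 5: ⊤
  node 6: ⊤

⊤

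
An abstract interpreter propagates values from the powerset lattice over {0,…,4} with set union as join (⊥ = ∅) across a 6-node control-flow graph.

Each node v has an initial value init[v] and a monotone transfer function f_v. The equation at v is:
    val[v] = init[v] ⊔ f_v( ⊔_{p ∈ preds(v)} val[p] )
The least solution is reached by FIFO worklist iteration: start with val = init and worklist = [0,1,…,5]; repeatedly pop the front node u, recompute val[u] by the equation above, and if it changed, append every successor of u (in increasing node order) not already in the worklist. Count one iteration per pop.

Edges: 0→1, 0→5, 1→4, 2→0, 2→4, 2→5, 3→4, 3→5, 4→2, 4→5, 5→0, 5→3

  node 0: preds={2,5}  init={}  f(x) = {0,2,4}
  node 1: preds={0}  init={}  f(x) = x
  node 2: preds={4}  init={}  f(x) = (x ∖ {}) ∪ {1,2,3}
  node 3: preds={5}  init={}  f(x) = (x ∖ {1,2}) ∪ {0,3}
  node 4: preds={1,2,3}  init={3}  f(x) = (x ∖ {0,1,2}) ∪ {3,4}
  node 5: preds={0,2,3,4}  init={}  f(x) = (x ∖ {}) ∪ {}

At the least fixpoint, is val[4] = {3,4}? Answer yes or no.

yes

Trace (12 dequeues):
  [1] u=0 | in {} | out {0,2,4} | prev {} | push {}
  [2] u=1 | in {0,2,4} | out {0,2,4} | prev {} | push {}
  [3] u=2 | in {3} | out {1,2,3} | prev {} | push {0}
  [4] u=3 | in {} | out {0,3} | prev {} | push {}
  [5] u=4 | in {0,1,2,3,4} | out {3,4} | prev {3} | push {2}
  [6] u=5 | in {0,1,2,3,4} | out {0,1,2,3,4} | prev {} | push {3}
  [7] u=0 | in {0,1,2,3,4} | out {0,2,4} | ==
  [8] u=2 | in {3,4} | out {1,2,3,4} | prev {1,2,3} | push {0,4,5}
  [9] u=3 | in {0,1,2,3,4} | out {0,3,4} | prev {0,3} | push {}
  [10] u=0 | in {0,1,2,3,4} | out {0,2,4} | ==
  [11] u=4 | in {0,1,2,3,4} | out {3,4} | ==
  [12] u=5 | in {0,1,2,3,4} | out {0,1,2,3,4} | ==

Converged values:
  [0] {0,2,4}
  [1] {0,2,4}
  [2] {1,2,3,4}
  [3] {0,3,4}
  [4] {3,4}
  [5] {0,1,2,3,4}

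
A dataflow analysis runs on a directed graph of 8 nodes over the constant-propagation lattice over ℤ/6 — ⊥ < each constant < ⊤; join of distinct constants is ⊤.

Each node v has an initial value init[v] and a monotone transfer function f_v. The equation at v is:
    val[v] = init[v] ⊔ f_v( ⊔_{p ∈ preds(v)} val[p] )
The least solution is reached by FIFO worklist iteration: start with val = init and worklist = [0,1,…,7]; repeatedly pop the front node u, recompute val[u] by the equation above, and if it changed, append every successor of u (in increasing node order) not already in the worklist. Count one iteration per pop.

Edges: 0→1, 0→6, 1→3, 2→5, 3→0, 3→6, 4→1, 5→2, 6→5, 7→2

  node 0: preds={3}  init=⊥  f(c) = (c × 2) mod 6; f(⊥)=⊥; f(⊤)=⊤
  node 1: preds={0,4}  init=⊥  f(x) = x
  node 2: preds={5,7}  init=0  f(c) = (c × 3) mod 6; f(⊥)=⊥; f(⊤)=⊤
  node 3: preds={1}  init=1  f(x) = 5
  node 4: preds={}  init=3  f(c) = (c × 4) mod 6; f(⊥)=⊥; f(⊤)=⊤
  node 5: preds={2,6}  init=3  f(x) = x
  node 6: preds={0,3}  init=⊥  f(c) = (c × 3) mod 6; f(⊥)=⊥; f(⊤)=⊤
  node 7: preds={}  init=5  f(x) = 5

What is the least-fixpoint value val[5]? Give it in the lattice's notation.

Trace (13 dequeues):
  [1] u=0 | in 1 | out 2 | prev ⊥ | push {}
  [2] u=1 | in ⊤ | out ⊤ | prev ⊥ | push {}
  [3] u=2 | in ⊤ | out ⊤ | prev 0 | push {}
  [4] u=3 | in ⊤ | out ⊤ | prev 1 | push {0}
  [5] u=4 | in ⊥ | out 3 | ==
  [6] u=5 | in ⊤ | out ⊤ | prev 3 | push {2}
  [7] u=6 | in ⊤ | out ⊤ | prev ⊥ | push {5}
  [8] u=7 | in ⊥ | out 5 | ==
  [9] u=0 | in ⊤ | out ⊤ | prev 2 | push {1,6}
  [10] u=2 | in ⊤ | out ⊤ | ==
  [11] u=5 | in ⊤ | out ⊤ | ==
  [12] u=1 | in ⊤ | out ⊤ | ==
  [13] u=6 | in ⊤ | out ⊤ | ==

Converged values:
  [0] ⊤
  [1] ⊤
  [2] ⊤
  [3] ⊤
  [4] 3
  [5] ⊤
  [6] ⊤
  [7] 5

⊤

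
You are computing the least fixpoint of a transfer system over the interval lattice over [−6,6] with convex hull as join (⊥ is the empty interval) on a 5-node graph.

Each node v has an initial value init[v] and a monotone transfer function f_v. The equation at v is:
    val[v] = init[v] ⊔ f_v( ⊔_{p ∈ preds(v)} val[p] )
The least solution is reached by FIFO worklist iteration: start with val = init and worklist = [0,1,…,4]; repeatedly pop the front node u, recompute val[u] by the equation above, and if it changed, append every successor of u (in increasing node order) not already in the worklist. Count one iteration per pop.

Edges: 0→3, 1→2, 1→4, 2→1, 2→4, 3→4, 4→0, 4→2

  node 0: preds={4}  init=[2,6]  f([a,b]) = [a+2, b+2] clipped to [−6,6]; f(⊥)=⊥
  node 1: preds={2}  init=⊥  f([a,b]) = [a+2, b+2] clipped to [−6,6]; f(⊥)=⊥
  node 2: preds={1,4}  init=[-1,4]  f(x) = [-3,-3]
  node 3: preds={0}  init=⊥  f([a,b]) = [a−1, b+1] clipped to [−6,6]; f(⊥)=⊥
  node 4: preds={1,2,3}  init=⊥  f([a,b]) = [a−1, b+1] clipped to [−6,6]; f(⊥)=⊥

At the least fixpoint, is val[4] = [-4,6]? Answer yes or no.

yes

Worklist (11 pops):
  #1 pop 0: in=⊥ → [2,6] (no change)
  #2 pop 1: in=[-1,4] → [1,6] (was ⊥); enqueue []
  #3 pop 2: in=[1,6] → [-3,4] (was [-1,4]); enqueue [1]
  #4 pop 3: in=[2,6] → [1,6] (was ⊥); enqueue []
  #5 pop 4: in=[-3,6] → [-4,6] (was ⊥); enqueue [0,2]
  #6 pop 1: in=[-3,4] → [-1,6] (was [1,6]); enqueue [4]
  #7 pop 0: in=[-4,6] → [-2,6] (was [2,6]); enqueue [3]
  #8 pop 2: in=[-4,6] → [-3,4] (no change)
  #9 pop 4: in=[-3,6] → [-4,6] (no change)
  #10 pop 3: in=[-2,6] → [-3,6] (was [1,6]); enqueue [4]
  #11 pop 4: in=[-3,6] → [-4,6] (no change)

Fixpoint:
  val[0] = [-2,6]
  val[1] = [-1,6]
  val[2] = [-3,4]
  val[3] = [-3,6]
  val[4] = [-4,6]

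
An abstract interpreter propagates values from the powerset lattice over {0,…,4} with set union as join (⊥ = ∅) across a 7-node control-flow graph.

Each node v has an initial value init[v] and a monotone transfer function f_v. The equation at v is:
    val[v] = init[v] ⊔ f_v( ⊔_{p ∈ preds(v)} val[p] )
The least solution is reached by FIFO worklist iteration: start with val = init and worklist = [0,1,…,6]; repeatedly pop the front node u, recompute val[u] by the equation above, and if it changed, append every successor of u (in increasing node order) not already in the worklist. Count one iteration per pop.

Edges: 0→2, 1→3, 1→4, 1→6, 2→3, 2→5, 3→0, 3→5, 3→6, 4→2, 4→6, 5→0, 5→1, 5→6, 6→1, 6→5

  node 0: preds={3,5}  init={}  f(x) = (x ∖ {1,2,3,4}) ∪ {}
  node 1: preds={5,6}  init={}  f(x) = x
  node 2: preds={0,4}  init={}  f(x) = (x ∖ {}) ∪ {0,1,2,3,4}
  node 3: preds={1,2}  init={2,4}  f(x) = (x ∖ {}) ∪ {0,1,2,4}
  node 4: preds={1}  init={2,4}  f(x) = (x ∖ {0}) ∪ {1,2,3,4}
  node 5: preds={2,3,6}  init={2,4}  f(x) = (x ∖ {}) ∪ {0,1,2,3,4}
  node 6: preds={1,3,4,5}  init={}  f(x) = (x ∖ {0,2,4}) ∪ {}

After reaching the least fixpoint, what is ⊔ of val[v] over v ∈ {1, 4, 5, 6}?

{0,1,2,3,4}

Worklist (14 pops):
  #1 pop 0: in={2,4} → {} (no change)
  #2 pop 1: in={2,4} → {2,4} (was {}); enqueue []
  #3 pop 2: in={2,4} → {0,1,2,3,4} (was {}); enqueue []
  #4 pop 3: in={0,1,2,3,4} → {0,1,2,3,4} (was {2,4}); enqueue [0]
  #5 pop 4: in={2,4} → {1,2,3,4} (was {2,4}); enqueue [2]
  #6 pop 5: in={0,1,2,3,4} → {0,1,2,3,4} (was {2,4}); enqueue [1]
  #7 pop 6: in={0,1,2,3,4} → {1,3} (was {}); enqueue [5]
  #8 pop 0: in={0,1,2,3,4} → {0} (was {}); enqueue []
  #9 pop 2: in={0,1,2,3,4} → {0,1,2,3,4} (no change)
  #10 pop 1: in={0,1,2,3,4} → {0,1,2,3,4} (was {2,4}); enqueue [3,4,6]
  #11 pop 5: in={0,1,2,3,4} → {0,1,2,3,4} (no change)
  #12 pop 3: in={0,1,2,3,4} → {0,1,2,3,4} (no change)
  #13 pop 4: in={0,1,2,3,4} → {1,2,3,4} (no change)
  #14 pop 6: in={0,1,2,3,4} → {1,3} (no change)

Fixpoint:
  val[0] = {0}
  val[1] = {0,1,2,3,4}
  val[2] = {0,1,2,3,4}
  val[3] = {0,1,2,3,4}
  val[4] = {1,2,3,4}
  val[5] = {0,1,2,3,4}
  val[6] = {1,3}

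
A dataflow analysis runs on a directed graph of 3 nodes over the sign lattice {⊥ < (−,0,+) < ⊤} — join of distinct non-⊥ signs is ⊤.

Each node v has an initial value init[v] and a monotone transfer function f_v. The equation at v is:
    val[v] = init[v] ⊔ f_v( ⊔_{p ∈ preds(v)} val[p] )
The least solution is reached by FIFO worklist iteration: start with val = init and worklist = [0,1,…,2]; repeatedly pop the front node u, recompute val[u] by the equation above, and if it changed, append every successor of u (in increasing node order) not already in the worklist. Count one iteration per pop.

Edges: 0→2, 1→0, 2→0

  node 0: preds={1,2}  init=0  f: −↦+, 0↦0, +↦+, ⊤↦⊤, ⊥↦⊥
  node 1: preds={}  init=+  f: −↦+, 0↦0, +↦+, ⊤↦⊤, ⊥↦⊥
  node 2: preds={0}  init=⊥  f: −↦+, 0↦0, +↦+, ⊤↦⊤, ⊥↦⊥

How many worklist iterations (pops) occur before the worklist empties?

Iteration log — 4 steps:
  step 1. node 0  ⊔preds=+  new=⊤  old=0  +wl: 
  step 2. node 1  ⊔preds=⊥  new=+  stable
  step 3. node 2  ⊔preds=⊤  new=⊤  old=⊥  +wl: 0
  step 4. node 0  ⊔preds=⊤  new=⊤  stable

Least fixpoint reached:
  node 0: ⊤
  node 1: +
  node 2: ⊤

4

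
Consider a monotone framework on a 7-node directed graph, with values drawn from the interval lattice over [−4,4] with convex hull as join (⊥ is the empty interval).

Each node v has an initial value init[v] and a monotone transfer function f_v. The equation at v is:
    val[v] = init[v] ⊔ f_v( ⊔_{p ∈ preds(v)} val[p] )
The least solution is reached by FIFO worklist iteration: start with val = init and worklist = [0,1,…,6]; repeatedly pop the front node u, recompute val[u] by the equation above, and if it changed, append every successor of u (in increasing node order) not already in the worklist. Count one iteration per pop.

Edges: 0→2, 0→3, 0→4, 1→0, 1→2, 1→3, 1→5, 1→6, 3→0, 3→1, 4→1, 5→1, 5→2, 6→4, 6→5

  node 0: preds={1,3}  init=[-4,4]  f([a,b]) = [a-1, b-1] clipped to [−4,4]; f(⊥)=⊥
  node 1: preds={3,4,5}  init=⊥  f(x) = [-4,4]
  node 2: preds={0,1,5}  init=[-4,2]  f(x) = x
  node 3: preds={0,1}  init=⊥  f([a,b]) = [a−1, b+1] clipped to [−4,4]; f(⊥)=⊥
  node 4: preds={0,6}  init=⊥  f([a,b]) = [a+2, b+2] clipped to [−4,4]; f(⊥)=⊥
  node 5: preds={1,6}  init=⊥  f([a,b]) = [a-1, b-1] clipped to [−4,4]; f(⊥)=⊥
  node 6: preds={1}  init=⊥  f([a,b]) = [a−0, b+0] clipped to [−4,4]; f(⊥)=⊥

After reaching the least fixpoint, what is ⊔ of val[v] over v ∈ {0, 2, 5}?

Iteration log — 12 steps:
  step 1. node 0  ⊔preds=⊥  new=[-4,4]  stable
  step 2. node 1  ⊔preds=⊥  new=[-4,4]  old=⊥  +wl: 0
  step 3. node 2  ⊔preds=[-4,4]  new=[-4,4]  old=[-4,2]  +wl: 
  step 4. node 3  ⊔preds=[-4,4]  new=[-4,4]  old=⊥  +wl: 1
  step 5. node 4  ⊔preds=[-4,4]  new=[-2,4]  old=⊥  +wl: 
  step 6. node 5  ⊔preds=[-4,4]  new=[-4,3]  old=⊥  +wl: 2
  step 7. node 6  ⊔preds=[-4,4]  new=[-4,4]  old=⊥  +wl: 4,5
  step 8. node 0  ⊔preds=[-4,4]  new=[-4,4]  stable
  step 9. node 1  ⊔preds=[-4,4]  new=[-4,4]  stable
  step 10. node 2  ⊔preds=[-4,4]  new=[-4,4]  stable
  step 11. node 4  ⊔preds=[-4,4]  new=[-2,4]  stable
  step 12. node 5  ⊔preds=[-4,4]  new=[-4,3]  stable

Least fixpoint reached:
  node 0: [-4,4]
  node 1: [-4,4]
  node 2: [-4,4]
  node 3: [-4,4]
  node 4: [-2,4]
  node 5: [-4,3]
  node 6: [-4,4]

[-4,4]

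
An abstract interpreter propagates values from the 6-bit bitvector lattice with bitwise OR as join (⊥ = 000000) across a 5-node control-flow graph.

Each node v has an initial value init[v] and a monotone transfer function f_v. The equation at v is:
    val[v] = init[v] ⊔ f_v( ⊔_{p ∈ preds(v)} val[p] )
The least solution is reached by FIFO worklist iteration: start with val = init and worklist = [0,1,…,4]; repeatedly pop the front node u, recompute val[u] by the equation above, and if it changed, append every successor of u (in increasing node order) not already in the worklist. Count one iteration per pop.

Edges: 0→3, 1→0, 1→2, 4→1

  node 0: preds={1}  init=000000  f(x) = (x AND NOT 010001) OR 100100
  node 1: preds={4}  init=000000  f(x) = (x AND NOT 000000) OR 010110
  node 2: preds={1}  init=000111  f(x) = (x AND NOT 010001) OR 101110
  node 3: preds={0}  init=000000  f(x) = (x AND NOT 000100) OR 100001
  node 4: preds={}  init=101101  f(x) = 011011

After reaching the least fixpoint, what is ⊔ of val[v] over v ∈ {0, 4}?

111111

Worklist (8 pops):
  #1 pop 0: in=000000 → 100100 (was 000000); enqueue []
  #2 pop 1: in=101101 → 111111 (was 000000); enqueue [0]
  #3 pop 2: in=111111 → 101111 (was 000111); enqueue []
  #4 pop 3: in=100100 → 100001 (was 000000); enqueue []
  #5 pop 4: in=000000 → 111111 (was 101101); enqueue [1]
  #6 pop 0: in=111111 → 101110 (was 100100); enqueue [3]
  #7 pop 1: in=111111 → 111111 (no change)
  #8 pop 3: in=101110 → 101011 (was 100001); enqueue []

Fixpoint:
  val[0] = 101110
  val[1] = 111111
  val[2] = 101111
  val[3] = 101011
  val[4] = 111111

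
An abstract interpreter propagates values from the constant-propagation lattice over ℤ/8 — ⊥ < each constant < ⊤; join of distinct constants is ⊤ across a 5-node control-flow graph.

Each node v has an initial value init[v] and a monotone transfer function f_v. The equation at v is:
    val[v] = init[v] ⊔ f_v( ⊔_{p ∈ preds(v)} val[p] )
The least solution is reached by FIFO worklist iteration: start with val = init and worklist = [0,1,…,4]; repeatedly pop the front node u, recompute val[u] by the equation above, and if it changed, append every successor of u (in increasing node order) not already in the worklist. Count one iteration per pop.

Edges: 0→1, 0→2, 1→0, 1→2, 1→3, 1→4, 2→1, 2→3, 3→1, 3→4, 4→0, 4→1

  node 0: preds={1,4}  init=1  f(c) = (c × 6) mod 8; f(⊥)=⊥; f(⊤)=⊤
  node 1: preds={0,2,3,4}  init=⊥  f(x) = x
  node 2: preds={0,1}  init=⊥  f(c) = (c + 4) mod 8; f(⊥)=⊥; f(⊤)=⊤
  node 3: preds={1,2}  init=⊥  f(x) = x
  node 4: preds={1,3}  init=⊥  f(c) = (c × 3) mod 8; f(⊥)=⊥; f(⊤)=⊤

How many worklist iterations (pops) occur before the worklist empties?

12

Trace (12 dequeues):
  [1] u=0 | in ⊥ | out 1 | ==
  [2] u=1 | in 1 | out 1 | prev ⊥ | push {0}
  [3] u=2 | in 1 | out 5 | prev ⊥ | push {1}
  [4] u=3 | in ⊤ | out ⊤ | prev ⊥ | push {}
  [5] u=4 | in ⊤ | out ⊤ | prev ⊥ | push {}
  [6] u=0 | in ⊤ | out ⊤ | prev 1 | push {2}
  [7] u=1 | in ⊤ | out ⊤ | prev 1 | push {0,3,4}
  [8] u=2 | in ⊤ | out ⊤ | prev 5 | push {1}
  [9] u=0 | in ⊤ | out ⊤ | ==
  [10] u=3 | in ⊤ | out ⊤ | ==
  [11] u=4 | in ⊤ | out ⊤ | ==
  [12] u=1 | in ⊤ | out ⊤ | ==

Converged values:
  [0] ⊤
  [1] ⊤
  [2] ⊤
  [3] ⊤
  [4] ⊤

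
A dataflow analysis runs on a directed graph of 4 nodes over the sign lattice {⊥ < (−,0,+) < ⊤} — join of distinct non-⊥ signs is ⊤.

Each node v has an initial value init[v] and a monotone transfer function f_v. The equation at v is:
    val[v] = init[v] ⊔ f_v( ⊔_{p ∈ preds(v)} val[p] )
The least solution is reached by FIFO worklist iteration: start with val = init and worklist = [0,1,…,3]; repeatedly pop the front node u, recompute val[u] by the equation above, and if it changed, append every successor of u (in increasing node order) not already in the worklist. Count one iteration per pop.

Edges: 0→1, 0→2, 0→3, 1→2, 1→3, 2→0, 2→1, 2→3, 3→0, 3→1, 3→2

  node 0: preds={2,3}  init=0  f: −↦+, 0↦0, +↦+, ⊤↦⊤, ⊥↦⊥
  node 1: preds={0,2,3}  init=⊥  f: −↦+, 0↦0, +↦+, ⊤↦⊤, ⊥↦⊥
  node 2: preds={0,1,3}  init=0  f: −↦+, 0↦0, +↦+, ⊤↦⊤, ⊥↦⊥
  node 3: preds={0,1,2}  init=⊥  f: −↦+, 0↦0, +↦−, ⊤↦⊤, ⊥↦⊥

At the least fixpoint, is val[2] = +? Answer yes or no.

no

Worklist (7 pops):
  #1 pop 0: in=0 → 0 (no change)
  #2 pop 1: in=0 → 0 (was ⊥); enqueue []
  #3 pop 2: in=0 → 0 (no change)
  #4 pop 3: in=0 → 0 (was ⊥); enqueue [0,1,2]
  #5 pop 0: in=0 → 0 (no change)
  #6 pop 1: in=0 → 0 (no change)
  #7 pop 2: in=0 → 0 (no change)

Fixpoint:
  val[0] = 0
  val[1] = 0
  val[2] = 0
  val[3] = 0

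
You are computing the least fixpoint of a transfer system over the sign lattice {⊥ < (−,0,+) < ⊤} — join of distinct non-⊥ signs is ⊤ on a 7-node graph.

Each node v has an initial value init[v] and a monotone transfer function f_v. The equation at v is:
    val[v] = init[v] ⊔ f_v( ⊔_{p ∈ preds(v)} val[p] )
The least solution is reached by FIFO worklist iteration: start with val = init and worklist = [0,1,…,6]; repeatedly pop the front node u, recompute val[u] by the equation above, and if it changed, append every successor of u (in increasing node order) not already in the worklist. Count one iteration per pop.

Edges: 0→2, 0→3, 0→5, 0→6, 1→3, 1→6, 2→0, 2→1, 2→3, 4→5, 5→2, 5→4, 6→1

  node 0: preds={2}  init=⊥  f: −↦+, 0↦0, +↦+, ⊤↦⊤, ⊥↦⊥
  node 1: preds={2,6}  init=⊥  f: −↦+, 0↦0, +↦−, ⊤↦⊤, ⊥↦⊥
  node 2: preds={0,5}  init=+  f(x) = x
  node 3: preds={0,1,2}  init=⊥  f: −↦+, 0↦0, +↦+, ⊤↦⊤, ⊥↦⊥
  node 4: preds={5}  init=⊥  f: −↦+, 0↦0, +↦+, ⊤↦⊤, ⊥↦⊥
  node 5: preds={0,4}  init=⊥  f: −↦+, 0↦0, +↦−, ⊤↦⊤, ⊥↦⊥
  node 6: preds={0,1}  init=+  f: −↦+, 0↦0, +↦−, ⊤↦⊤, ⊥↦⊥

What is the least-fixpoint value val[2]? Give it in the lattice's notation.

⊤

Worklist (17 pops):
  #1 pop 0: in=+ → + (was ⊥); enqueue []
  #2 pop 1: in=+ → − (was ⊥); enqueue []
  #3 pop 2: in=+ → + (no change)
  #4 pop 3: in=⊤ → ⊤ (was ⊥); enqueue []
  #5 pop 4: in=⊥ → ⊥ (no change)
  #6 pop 5: in=+ → − (was ⊥); enqueue [2,4]
  #7 pop 6: in=⊤ → ⊤ (was +); enqueue [1]
  #8 pop 2: in=⊤ → ⊤ (was +); enqueue [0,3]
  #9 pop 4: in=− → + (was ⊥); enqueue [5]
  #10 pop 1: in=⊤ → ⊤ (was −); enqueue [6]
  #11 pop 0: in=⊤ → ⊤ (was +); enqueue [2]
  #12 pop 3: in=⊤ → ⊤ (no change)
  #13 pop 5: in=⊤ → ⊤ (was −); enqueue [4]
  #14 pop 6: in=⊤ → ⊤ (no change)
  #15 pop 2: in=⊤ → ⊤ (no change)
  #16 pop 4: in=⊤ → ⊤ (was +); enqueue [5]
  #17 pop 5: in=⊤ → ⊤ (no change)

Fixpoint:
  val[0] = ⊤
  val[1] = ⊤
  val[2] = ⊤
  val[3] = ⊤
  val[4] = ⊤
  val[5] = ⊤
  val[6] = ⊤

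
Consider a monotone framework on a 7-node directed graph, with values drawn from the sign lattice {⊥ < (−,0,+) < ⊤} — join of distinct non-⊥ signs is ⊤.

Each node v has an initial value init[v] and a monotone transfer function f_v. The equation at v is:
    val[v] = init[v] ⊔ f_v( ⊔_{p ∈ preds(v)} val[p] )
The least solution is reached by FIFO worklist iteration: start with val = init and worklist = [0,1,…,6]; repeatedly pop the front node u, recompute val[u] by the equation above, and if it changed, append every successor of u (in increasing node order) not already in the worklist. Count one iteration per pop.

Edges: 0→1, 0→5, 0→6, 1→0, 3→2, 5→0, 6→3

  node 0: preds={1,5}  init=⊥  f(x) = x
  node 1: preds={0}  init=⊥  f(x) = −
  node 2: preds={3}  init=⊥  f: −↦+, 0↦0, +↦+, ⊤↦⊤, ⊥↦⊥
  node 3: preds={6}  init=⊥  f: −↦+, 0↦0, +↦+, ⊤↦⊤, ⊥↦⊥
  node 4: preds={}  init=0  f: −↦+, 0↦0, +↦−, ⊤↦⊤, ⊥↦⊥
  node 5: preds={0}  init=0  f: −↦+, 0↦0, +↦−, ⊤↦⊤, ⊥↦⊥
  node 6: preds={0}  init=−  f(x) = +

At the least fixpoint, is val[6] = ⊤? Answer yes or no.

Iteration log — 15 steps:
  step 1. node 0  ⊔preds=0  new=0  old=⊥  +wl: 
  step 2. node 1  ⊔preds=0  new=−  old=⊥  +wl: 0
  step 3. node 2  ⊔preds=⊥  new=⊥  stable
  step 4. node 3  ⊔preds=−  new=+  old=⊥  +wl: 2
  step 5. node 4  ⊔preds=⊥  new=0  stable
  step 6. node 5  ⊔preds=0  new=0  stable
  step 7. node 6  ⊔preds=0  new=⊤  old=−  +wl: 3
  step 8. node 0  ⊔preds=⊤  new=⊤  old=0  +wl: 1,5,6
  step 9. node 2  ⊔preds=+  new=+  old=⊥  +wl: 
  step 10. node 3  ⊔preds=⊤  new=⊤  old=+  +wl: 2
  step 11. node 1  ⊔preds=⊤  new=−  stable
  step 12. node 5  ⊔preds=⊤  new=⊤  old=0  +wl: 0
  step 13. node 6  ⊔preds=⊤  new=⊤  stable
  step 14. node 2  ⊔preds=⊤  new=⊤  old=+  +wl: 
  step 15. node 0  ⊔preds=⊤  new=⊤  stable

Least fixpoint reached:
  node 0: ⊤
  node 1: −
  node 2: ⊤
  node 3: ⊤
  node 4: 0
  node 5: ⊤
  node 6: ⊤

yes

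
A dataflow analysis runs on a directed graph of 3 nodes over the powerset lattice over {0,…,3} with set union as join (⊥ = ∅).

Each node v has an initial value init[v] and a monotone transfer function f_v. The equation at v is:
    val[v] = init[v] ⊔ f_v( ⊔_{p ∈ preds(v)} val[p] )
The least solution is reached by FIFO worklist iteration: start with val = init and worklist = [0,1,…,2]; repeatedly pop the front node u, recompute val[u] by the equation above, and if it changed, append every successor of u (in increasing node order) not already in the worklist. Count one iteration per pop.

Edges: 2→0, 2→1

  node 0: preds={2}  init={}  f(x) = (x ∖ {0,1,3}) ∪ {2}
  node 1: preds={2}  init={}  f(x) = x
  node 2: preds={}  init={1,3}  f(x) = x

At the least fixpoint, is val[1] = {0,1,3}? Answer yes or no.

no

Trace (3 dequeues):
  [1] u=0 | in {1,3} | out {2} | prev {} | push {}
  [2] u=1 | in {1,3} | out {1,3} | prev {} | push {}
  [3] u=2 | in {} | out {1,3} | ==

Converged values:
  [0] {2}
  [1] {1,3}
  [2] {1,3}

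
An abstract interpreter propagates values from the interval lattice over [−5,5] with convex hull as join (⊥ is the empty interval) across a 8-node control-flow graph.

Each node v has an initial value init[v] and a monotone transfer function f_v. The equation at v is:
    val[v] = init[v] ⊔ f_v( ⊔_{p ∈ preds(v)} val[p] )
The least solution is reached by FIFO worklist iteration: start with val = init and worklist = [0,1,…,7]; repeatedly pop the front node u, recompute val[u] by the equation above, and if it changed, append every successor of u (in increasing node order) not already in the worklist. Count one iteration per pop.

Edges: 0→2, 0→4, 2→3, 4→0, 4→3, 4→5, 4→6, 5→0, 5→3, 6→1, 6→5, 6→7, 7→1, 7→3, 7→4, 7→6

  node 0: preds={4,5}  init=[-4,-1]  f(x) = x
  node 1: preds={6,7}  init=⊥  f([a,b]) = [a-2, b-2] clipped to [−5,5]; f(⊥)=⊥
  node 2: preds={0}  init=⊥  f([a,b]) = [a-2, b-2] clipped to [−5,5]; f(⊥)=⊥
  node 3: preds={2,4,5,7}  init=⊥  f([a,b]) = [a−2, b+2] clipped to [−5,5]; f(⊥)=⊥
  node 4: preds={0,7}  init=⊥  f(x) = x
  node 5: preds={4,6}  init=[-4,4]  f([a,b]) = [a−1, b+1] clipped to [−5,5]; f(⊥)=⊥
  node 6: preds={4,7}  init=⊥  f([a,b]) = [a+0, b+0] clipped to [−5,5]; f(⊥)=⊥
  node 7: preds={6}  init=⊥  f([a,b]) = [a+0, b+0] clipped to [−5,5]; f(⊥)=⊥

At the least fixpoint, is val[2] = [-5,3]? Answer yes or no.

Iteration log — 24 steps:
  step 1. node 0  ⊔preds=[-4,4]  new=[-4,4]  old=[-4,-1]  +wl: 
  step 2. node 1  ⊔preds=⊥  new=⊥  stable
  step 3. node 2  ⊔preds=[-4,4]  new=[-5,2]  old=⊥  +wl: 
  step 4. node 3  ⊔preds=[-5,4]  new=[-5,5]  old=⊥  +wl: 
  step 5. node 4  ⊔preds=[-4,4]  new=[-4,4]  old=⊥  +wl: 0,3
  step 6. node 5  ⊔preds=[-4,4]  new=[-5,5]  old=[-4,4]  +wl: 
  step 7. node 6  ⊔preds=[-4,4]  new=[-4,4]  old=⊥  +wl: 1,5
  step 8. node 7  ⊔preds=[-4,4]  new=[-4,4]  old=⊥  +wl: 4,6
  step 9. node 0  ⊔preds=[-5,5]  new=[-5,5]  old=[-4,4]  +wl: 2
  step 10. node 3  ⊔preds=[-5,5]  new=[-5,5]  stable
  step 11. node 1  ⊔preds=[-4,4]  new=[-5,2]  old=⊥  +wl: 
  step 12. node 5  ⊔preds=[-4,4]  new=[-5,5]  stable
  step 13. node 4  ⊔preds=[-5,5]  new=[-5,5]  old=[-4,4]  +wl: 0,3,5
  step 14. node 6  ⊔preds=[-5,5]  new=[-5,5]  old=[-4,4]  +wl: 1,7
  step 15. node 2  ⊔preds=[-5,5]  new=[-5,3]  old=[-5,2]  +wl: 
  step 16. node 0  ⊔preds=[-5,5]  new=[-5,5]  stable
  step 17. node 3  ⊔preds=[-5,5]  new=[-5,5]  stable
  step 18. node 5  ⊔preds=[-5,5]  new=[-5,5]  stable
  step 19. node 1  ⊔preds=[-5,5]  new=[-5,3]  old=[-5,2]  +wl: 
  step 20. node 7  ⊔preds=[-5,5]  new=[-5,5]  old=[-4,4]  +wl: 1,3,4,6
  step 21. node 1  ⊔preds=[-5,5]  new=[-5,3]  stable
  step 22. node 3  ⊔preds=[-5,5]  new=[-5,5]  stable
  step 23. node 4  ⊔preds=[-5,5]  new=[-5,5]  stable
  step 24. node 6  ⊔preds=[-5,5]  new=[-5,5]  stable

Least fixpoint reached:
  node 0: [-5,5]
  node 1: [-5,3]
  node 2: [-5,3]
  node 3: [-5,5]
  node 4: [-5,5]
  node 5: [-5,5]
  node 6: [-5,5]
  node 7: [-5,5]

yes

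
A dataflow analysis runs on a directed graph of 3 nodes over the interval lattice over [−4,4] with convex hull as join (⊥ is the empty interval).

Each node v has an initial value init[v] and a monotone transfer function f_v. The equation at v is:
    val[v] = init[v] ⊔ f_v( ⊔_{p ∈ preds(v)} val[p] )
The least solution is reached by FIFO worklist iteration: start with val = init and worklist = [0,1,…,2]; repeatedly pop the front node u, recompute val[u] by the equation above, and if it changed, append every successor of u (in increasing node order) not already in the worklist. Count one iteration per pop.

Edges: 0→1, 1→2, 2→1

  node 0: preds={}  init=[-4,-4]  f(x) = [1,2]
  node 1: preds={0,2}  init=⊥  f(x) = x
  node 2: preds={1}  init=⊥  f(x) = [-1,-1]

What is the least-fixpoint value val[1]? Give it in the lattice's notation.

[-4,2]

Trace (4 dequeues):
  [1] u=0 | in ⊥ | out [-4,2] | prev [-4,-4] | push {}
  [2] u=1 | in [-4,2] | out [-4,2] | prev ⊥ | push {}
  [3] u=2 | in [-4,2] | out [-1,-1] | prev ⊥ | push {1}
  [4] u=1 | in [-4,2] | out [-4,2] | ==

Converged values:
  [0] [-4,2]
  [1] [-4,2]
  [2] [-1,-1]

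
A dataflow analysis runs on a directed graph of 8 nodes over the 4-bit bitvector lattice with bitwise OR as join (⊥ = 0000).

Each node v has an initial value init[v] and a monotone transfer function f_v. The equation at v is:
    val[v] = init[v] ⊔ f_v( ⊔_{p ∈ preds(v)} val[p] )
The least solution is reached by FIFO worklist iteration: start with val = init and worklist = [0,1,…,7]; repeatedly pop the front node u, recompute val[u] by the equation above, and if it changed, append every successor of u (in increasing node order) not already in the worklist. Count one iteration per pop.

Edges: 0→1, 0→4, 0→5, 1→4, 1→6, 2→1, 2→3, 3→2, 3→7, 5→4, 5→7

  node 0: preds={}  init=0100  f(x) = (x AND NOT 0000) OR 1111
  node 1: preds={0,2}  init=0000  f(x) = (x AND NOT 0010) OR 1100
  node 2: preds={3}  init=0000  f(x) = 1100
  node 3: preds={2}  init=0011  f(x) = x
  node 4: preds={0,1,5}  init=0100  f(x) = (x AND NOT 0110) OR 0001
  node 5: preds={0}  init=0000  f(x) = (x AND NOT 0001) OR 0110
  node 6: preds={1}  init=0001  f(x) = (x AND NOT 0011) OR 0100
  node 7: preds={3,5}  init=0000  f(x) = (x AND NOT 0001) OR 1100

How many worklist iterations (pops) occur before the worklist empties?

Trace (11 dequeues):
  [1] u=0 | in 0000 | out 1111 | prev 0100 | push {}
  [2] u=1 | in 1111 | out 1101 | prev 0000 | push {}
  [3] u=2 | in 0011 | out 1100 | prev 0000 | push {1}
  [4] u=3 | in 1100 | out 1111 | prev 0011 | push {2}
  [5] u=4 | in 1111 | out 1101 | prev 0100 | push {}
  [6] u=5 | in 1111 | out 1110 | prev 0000 | push {4}
  [7] u=6 | in 1101 | out 1101 | prev 0001 | push {}
  [8] u=7 | in 1111 | out 1110 | prev 0000 | push {}
  [9] u=1 | in 1111 | out 1101 | ==
  [10] u=2 | in 1111 | out 1100 | ==
  [11] u=4 | in 1111 | out 1101 | ==

Converged values:
  [0] 1111
  [1] 1101
  [2] 1100
  [3] 1111
  [4] 1101
  [5] 1110
  [6] 1101
  [7] 1110

11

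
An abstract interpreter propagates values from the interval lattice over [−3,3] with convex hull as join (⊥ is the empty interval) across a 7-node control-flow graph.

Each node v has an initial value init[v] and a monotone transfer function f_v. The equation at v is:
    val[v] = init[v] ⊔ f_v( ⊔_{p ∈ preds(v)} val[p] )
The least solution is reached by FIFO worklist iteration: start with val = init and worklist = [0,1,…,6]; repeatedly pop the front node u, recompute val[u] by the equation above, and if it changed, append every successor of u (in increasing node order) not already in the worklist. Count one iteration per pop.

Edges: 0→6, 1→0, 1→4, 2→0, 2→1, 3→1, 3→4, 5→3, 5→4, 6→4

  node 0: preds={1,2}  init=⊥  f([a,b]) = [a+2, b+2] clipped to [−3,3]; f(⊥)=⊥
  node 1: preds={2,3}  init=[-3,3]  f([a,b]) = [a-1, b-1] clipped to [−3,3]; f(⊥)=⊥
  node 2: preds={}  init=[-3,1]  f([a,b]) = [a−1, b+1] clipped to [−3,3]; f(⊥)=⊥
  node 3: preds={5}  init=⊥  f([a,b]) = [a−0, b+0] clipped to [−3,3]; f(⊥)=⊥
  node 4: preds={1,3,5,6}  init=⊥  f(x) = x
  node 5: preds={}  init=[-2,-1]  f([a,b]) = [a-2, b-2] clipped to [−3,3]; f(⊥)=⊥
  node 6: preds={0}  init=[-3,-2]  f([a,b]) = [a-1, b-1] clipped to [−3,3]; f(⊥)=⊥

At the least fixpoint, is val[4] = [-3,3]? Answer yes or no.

yes

Trace (9 dequeues):
  [1] u=0 | in [-3,3] | out [-1,3] | prev ⊥ | push {}
  [2] u=1 | in [-3,1] | out [-3,3] | ==
  [3] u=2 | in ⊥ | out [-3,1] | ==
  [4] u=3 | in [-2,-1] | out [-2,-1] | prev ⊥ | push {1}
  [5] u=4 | in [-3,3] | out [-3,3] | prev ⊥ | push {}
  [6] u=5 | in ⊥ | out [-2,-1] | ==
  [7] u=6 | in [-1,3] | out [-3,2] | prev [-3,-2] | push {4}
  [8] u=1 | in [-3,1] | out [-3,3] | ==
  [9] u=4 | in [-3,3] | out [-3,3] | ==

Converged values:
  [0] [-1,3]
  [1] [-3,3]
  [2] [-3,1]
  [3] [-2,-1]
  [4] [-3,3]
  [5] [-2,-1]
  [6] [-3,2]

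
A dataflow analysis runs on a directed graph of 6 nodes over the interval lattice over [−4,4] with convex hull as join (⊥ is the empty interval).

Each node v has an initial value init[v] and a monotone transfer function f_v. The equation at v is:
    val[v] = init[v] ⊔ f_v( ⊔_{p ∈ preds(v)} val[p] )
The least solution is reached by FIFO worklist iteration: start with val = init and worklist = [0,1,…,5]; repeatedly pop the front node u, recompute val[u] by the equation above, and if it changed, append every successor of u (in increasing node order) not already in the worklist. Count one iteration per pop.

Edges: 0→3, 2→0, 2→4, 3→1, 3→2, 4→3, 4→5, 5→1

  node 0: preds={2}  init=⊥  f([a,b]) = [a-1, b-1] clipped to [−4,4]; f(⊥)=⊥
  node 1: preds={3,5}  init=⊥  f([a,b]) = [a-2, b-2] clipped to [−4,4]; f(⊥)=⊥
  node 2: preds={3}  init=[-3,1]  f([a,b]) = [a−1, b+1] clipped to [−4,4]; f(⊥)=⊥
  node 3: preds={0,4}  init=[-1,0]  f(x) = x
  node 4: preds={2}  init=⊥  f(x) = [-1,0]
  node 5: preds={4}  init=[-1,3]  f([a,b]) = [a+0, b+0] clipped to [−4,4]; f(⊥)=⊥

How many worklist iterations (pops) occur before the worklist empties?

Worklist (11 pops):
  #1 pop 0: in=[-3,1] → [-4,0] (was ⊥); enqueue []
  #2 pop 1: in=[-1,3] → [-3,1] (was ⊥); enqueue []
  #3 pop 2: in=[-1,0] → [-3,1] (no change)
  #4 pop 3: in=[-4,0] → [-4,0] (was [-1,0]); enqueue [1,2]
  #5 pop 4: in=[-3,1] → [-1,0] (was ⊥); enqueue [3]
  #6 pop 5: in=[-1,0] → [-1,3] (no change)
  #7 pop 1: in=[-4,3] → [-4,1] (was [-3,1]); enqueue []
  #8 pop 2: in=[-4,0] → [-4,1] (was [-3,1]); enqueue [0,4]
  #9 pop 3: in=[-4,0] → [-4,0] (no change)
  #10 pop 0: in=[-4,1] → [-4,0] (no change)
  #11 pop 4: in=[-4,1] → [-1,0] (no change)

Fixpoint:
  val[0] = [-4,0]
  val[1] = [-4,1]
  val[2] = [-4,1]
  val[3] = [-4,0]
  val[4] = [-1,0]
  val[5] = [-1,3]

11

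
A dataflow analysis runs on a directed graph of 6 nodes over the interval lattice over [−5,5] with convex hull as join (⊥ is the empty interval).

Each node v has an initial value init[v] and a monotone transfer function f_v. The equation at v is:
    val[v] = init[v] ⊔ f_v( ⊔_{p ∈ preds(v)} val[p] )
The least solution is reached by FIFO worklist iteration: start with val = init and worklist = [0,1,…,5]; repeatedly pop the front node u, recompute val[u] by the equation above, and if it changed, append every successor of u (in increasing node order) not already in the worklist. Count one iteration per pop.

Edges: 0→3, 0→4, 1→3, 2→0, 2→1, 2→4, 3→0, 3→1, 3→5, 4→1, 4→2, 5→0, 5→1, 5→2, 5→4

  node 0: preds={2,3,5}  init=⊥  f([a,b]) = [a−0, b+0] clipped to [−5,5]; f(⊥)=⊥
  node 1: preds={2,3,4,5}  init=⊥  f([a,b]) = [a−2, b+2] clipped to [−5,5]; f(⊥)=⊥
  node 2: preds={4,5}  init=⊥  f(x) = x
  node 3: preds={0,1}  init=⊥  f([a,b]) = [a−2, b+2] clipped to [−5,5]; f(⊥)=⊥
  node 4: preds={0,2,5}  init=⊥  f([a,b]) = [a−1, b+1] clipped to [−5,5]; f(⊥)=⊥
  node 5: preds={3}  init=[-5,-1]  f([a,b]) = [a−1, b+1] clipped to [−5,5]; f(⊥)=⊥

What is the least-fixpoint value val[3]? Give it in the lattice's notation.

Iteration log — 20 steps:
  step 1. node 0  ⊔preds=[-5,-1]  new=[-5,-1]  old=⊥  +wl: 
  step 2. node 1  ⊔preds=[-5,-1]  new=[-5,1]  old=⊥  +wl: 
  step 3. node 2  ⊔preds=[-5,-1]  new=[-5,-1]  old=⊥  +wl: 0,1
  step 4. node 3  ⊔preds=[-5,1]  new=[-5,3]  old=⊥  +wl: 
  step 5. node 4  ⊔preds=[-5,-1]  new=[-5,0]  old=⊥  +wl: 2
  step 6. node 5  ⊔preds=[-5,3]  new=[-5,4]  old=[-5,-1]  +wl: 4
  step 7. node 0  ⊔preds=[-5,4]  new=[-5,4]  old=[-5,-1]  +wl: 3
  step 8. node 1  ⊔preds=[-5,4]  new=[-5,5]  old=[-5,1]  +wl: 
  step 9. node 2  ⊔preds=[-5,4]  new=[-5,4]  old=[-5,-1]  +wl: 0,1
  step 10. node 4  ⊔preds=[-5,4]  new=[-5,5]  old=[-5,0]  +wl: 2
  step 11. node 3  ⊔preds=[-5,5]  new=[-5,5]  old=[-5,3]  +wl: 5
  step 12. node 0  ⊔preds=[-5,5]  new=[-5,5]  old=[-5,4]  +wl: 3,4
  step 13. node 1  ⊔preds=[-5,5]  new=[-5,5]  stable
  step 14. node 2  ⊔preds=[-5,5]  new=[-5,5]  old=[-5,4]  +wl: 0,1
  step 15. node 5  ⊔preds=[-5,5]  new=[-5,5]  old=[-5,4]  +wl: 2
  step 16. node 3  ⊔preds=[-5,5]  new=[-5,5]  stable
  step 17. node 4  ⊔preds=[-5,5]  new=[-5,5]  stable
  step 18. node 0  ⊔preds=[-5,5]  new=[-5,5]  stable
  step 19. node 1  ⊔preds=[-5,5]  new=[-5,5]  stable
  step 20. node 2  ⊔preds=[-5,5]  new=[-5,5]  stable

Least fixpoint reached:
  node 0: [-5,5]
  node 1: [-5,5]
  node 2: [-5,5]
  node 3: [-5,5]
  node 4: [-5,5]
  node 5: [-5,5]

[-5,5]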